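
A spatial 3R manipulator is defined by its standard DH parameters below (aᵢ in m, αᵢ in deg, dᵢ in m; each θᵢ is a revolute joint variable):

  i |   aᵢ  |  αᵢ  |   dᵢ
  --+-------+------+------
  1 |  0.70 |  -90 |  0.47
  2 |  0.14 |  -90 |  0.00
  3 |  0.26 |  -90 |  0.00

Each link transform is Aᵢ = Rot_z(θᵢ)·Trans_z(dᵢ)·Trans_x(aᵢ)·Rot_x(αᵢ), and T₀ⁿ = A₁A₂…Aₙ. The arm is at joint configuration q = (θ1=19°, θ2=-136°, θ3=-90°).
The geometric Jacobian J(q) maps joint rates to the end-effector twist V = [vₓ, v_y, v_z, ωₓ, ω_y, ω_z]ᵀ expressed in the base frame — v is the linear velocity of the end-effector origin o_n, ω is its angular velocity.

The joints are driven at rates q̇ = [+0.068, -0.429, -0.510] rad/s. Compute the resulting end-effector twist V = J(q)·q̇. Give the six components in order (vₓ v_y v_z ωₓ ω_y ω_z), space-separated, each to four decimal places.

0.0208 0.0502 -0.1353 -0.1953 -0.5210 -0.2989

o_n = [0.4820, 0.4409, 0.5673]
J₁: ẑ×o_n = [-0.4409, 0.4820, 0.0000], ω = ẑ
J2: z=[-0.3256, 0.9455, 0.0000] o=[0.6619, 0.2279, 0.4700] → [0.0920, 0.0317, 0.1007, -0.3256, 0.9455, 0.0000]
J3: z=[0.6568, 0.2262, 0.7193] o=[0.5666, 0.1951, 0.5673] → [-0.1768, -0.0609, 0.1806, 0.6568, 0.2262, 0.7193]
V = J·q̇ = [0.0208, 0.0502, -0.1353, -0.1953, -0.5210, -0.2989]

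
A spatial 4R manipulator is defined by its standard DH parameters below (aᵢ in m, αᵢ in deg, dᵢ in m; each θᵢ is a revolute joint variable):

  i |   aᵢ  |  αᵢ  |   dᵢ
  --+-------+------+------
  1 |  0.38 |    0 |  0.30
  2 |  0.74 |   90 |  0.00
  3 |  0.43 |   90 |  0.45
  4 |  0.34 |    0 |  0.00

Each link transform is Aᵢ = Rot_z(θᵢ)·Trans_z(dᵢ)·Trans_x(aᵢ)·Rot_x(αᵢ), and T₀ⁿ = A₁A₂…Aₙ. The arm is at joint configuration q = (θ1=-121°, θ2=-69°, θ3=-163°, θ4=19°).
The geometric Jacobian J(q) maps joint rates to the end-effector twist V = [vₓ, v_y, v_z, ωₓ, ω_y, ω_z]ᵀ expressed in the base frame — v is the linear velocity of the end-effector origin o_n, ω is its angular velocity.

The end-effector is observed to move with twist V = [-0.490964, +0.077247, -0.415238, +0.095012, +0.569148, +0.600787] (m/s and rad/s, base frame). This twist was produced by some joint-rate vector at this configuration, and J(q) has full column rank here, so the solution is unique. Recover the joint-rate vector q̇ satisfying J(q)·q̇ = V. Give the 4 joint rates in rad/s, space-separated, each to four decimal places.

o_n = [-0.1194, 0.2302, 0.0803]
J₁: ẑ×o_n = [-0.2302, -0.1194, 0.0000], ω = ẑ
J2: z=[0.0000, 0.0000, 1.0000] o=[-0.1957, -0.3257, 0.3000] → [-0.5559, 0.0763, 0.0000, 0.0000, 0.0000, 1.0000]
J3: z=[0.1736, 0.9848, 0.0000] o=[-0.9245, -0.1972, 0.3000] → [-0.2164, 0.0382, -0.7186, 0.1736, 0.9848, 0.0000]
J4: z=[0.2879, -0.0508, 0.9563] o=[-0.4414, 0.1745, 0.1743] → [-0.0484, 0.3350, 0.0324, 0.2879, -0.0508, 0.9563]
q̇ = J⁺·V = [-0.0720, 0.6900, 0.5770, -0.0180]

-0.0720 0.6900 0.5770 -0.0180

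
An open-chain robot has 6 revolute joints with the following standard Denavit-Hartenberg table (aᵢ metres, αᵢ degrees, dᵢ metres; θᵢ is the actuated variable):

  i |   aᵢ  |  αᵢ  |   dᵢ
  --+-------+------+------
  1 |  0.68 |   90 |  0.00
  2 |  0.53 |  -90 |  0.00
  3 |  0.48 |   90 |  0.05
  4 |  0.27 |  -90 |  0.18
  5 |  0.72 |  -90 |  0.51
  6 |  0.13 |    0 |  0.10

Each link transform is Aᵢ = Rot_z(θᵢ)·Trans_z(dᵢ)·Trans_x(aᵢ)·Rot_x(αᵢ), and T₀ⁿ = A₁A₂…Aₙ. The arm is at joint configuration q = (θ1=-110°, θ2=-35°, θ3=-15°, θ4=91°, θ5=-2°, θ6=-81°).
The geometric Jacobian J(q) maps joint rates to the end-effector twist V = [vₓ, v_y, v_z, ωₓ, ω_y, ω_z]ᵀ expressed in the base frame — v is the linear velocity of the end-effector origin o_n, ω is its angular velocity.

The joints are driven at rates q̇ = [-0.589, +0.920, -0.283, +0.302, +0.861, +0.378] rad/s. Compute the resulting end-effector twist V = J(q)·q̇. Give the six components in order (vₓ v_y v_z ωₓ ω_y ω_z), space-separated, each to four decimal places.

o_n = [-0.5855, -1.4427, 0.6710]
J₁: ẑ×o_n = [1.4427, -0.5855, 0.0000], ω = ẑ
J2: z=[-0.9397, 0.3420, 0.0000] o=[-0.2326, -0.6390, 0.0000] → [0.2295, 0.6306, 0.8759, -0.9397, 0.3420, 0.0000]
J3: z=[-0.1962, -0.5390, 0.8192] o=[-0.3811, -1.0470, -0.3040] → [-0.2014, 0.0238, -0.0325, -0.1962, -0.5390, 0.8192]
J4: z=[-0.8352, 0.5296, 0.1485] o=[-0.6375, -1.3883, -0.5290] → [0.6436, 1.0099, 0.0178, -0.8352, 0.5296, 0.1485]
J5: z=[0.5172, 0.6643, 0.5397] o=[-0.8384, -1.4354, -0.2785] → [0.6347, -0.3546, -0.1718, 0.5172, 0.6643, 0.5397]
J6: z=[0.8281, -0.5477, -0.1194] o=[-0.7303, -1.4628, 0.5967] → [-0.0383, -0.0788, 0.0960, 0.8281, -0.5477, -0.1194]
V = J·q̇ = [0.1448, 0.8881, 0.7088, -0.3029, 0.9921, -0.3565]

0.1448 0.8881 0.7088 -0.3029 0.9921 -0.3565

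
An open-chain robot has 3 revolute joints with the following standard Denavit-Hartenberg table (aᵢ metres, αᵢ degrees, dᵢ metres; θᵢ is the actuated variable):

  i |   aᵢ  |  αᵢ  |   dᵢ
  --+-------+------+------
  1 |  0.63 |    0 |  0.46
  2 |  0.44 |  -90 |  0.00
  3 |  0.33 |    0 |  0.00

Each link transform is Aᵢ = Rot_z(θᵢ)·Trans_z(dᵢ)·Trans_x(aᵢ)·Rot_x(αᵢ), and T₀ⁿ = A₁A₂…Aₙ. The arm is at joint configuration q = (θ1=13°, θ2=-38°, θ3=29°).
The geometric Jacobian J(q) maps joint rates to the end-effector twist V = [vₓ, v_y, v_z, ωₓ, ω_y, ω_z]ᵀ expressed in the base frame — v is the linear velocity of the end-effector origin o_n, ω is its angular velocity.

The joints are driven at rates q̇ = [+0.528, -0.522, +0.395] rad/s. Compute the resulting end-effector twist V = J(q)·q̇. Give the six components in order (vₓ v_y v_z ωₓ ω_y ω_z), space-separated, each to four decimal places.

-0.1303 0.3548 -0.1140 0.1669 0.3580 0.0060

o_n = [1.2742, -0.1662, 0.3000]
J₁: ẑ×o_n = [0.1662, 1.2742, -0.0000], ω = ẑ
J2: z=[0.0000, 0.0000, 1.0000] o=[0.6139, 0.1417, 0.4600] → [0.3079, 0.6604, -0.0000, 0.0000, 0.0000, 1.0000]
J3: z=[0.4226, 0.9063, 0.0000] o=[1.0126, -0.0442, 0.4600] → [-0.1450, 0.0676, -0.2886, 0.4226, 0.9063, 0.0000]
V = J·q̇ = [-0.1303, 0.3548, -0.1140, 0.1669, 0.3580, 0.0060]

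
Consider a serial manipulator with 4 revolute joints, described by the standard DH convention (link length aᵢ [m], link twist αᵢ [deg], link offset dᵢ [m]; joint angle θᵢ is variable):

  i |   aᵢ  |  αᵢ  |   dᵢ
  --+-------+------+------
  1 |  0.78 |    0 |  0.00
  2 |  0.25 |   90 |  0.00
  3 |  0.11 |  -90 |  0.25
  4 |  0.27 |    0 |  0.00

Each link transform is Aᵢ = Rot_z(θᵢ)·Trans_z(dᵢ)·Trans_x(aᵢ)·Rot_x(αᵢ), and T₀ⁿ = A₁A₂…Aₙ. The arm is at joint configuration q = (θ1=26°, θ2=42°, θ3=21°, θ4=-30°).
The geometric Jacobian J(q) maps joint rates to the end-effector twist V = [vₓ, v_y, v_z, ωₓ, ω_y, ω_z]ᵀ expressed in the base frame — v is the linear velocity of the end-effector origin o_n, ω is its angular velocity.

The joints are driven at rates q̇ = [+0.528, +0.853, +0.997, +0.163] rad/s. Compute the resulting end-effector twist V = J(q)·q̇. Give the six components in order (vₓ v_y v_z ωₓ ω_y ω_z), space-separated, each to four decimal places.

-0.7861 1.0779 0.3279 0.9025 -0.4276 1.5332

o_n = [1.2719, 0.7271, 0.1232]
J₁: ẑ×o_n = [-0.7271, 1.2719, 0.0000], ω = ẑ
J2: z=[0.0000, 0.0000, 1.0000] o=[0.7011, 0.3419, 0.0000] → [-0.3852, 0.5709, 0.0000, 0.0000, 0.0000, 1.0000]
J3: z=[0.9272, -0.3746, 0.0000] o=[0.7947, 0.5737, 0.0000] → [-0.0462, -0.1142, 0.3210, 0.9272, -0.3746, 0.0000]
J4: z=[-0.1342, -0.3323, 0.9336] o=[1.0650, 0.5753, 0.0394] → [-0.1696, 0.2044, 0.0484, -0.1342, -0.3323, 0.9336]
V = J·q̇ = [-0.7861, 1.0779, 0.3279, 0.9025, -0.4276, 1.5332]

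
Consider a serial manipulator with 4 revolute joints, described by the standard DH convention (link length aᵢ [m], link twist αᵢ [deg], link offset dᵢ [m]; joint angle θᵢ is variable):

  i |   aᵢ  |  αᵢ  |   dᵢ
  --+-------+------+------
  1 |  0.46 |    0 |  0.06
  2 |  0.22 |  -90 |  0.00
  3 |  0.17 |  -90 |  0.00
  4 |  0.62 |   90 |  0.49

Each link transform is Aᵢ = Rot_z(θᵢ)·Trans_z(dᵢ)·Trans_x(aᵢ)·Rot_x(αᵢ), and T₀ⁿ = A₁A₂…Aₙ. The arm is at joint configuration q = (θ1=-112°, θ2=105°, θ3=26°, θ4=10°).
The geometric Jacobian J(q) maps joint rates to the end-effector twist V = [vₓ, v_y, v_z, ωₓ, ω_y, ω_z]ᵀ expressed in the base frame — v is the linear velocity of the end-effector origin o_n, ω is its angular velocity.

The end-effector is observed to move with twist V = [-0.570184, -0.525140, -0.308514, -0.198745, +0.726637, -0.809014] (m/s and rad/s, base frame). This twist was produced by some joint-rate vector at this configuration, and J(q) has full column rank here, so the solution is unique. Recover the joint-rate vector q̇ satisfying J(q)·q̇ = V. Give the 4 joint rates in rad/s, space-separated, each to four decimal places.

o_n = [0.5161, -0.6195, -0.7226]
J₁: ẑ×o_n = [0.6195, 0.5161, -0.0000], ω = ẑ
J2: z=[0.0000, 0.0000, 1.0000] o=[-0.1723, -0.4265, 0.0600] → [0.1930, 0.6884, -0.0000, 0.0000, 0.0000, 1.0000]
J3: z=[0.1219, 0.9925, 0.0000] o=[0.0460, -0.4533, 0.0600] → [-0.7768, 0.0954, -0.4868, 0.1219, 0.9925, 0.0000]
J4: z=[-0.4351, 0.0534, -0.8988] o=[0.1977, -0.4719, -0.0145] → [-0.1705, -0.5942, 0.0472, -0.4351, 0.0534, -0.8988]
q̇ = J⁺·V = [0.2940, -0.5170, 0.6970, 0.6520]

0.2940 -0.5170 0.6970 0.6520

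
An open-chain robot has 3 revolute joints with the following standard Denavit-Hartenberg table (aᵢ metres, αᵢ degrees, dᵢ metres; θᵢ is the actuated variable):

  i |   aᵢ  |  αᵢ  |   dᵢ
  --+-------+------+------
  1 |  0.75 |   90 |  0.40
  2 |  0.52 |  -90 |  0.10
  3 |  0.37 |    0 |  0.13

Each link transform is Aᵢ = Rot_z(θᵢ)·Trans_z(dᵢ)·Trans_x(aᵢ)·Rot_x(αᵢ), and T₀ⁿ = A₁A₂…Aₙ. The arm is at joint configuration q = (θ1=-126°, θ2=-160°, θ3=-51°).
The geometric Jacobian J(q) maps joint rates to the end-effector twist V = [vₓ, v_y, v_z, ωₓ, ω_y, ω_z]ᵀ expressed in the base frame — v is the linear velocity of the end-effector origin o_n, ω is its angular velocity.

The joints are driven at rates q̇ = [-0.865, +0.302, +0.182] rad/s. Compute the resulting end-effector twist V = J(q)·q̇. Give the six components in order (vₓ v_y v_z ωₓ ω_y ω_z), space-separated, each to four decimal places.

0.1319 0.2376 -0.2181 -0.2809 0.1272 -1.0360

o_n = [-0.3647, 0.1574, 0.0204]
J₁: ẑ×o_n = [-0.1574, -0.3647, 0.0000], ω = ẑ
J2: z=[-0.8090, 0.5878, 0.0000] o=[-0.4408, -0.6068, 0.4000] → [-0.2232, -0.3071, -0.6630, -0.8090, 0.5878, 0.0000]
J3: z=[-0.2010, -0.2767, -0.9397] o=[-0.2345, -0.1527, 0.2221] → [0.3472, 0.0817, -0.0983, -0.2010, -0.2767, -0.9397]
V = J·q̇ = [0.1319, 0.2376, -0.2181, -0.2809, 0.1272, -1.0360]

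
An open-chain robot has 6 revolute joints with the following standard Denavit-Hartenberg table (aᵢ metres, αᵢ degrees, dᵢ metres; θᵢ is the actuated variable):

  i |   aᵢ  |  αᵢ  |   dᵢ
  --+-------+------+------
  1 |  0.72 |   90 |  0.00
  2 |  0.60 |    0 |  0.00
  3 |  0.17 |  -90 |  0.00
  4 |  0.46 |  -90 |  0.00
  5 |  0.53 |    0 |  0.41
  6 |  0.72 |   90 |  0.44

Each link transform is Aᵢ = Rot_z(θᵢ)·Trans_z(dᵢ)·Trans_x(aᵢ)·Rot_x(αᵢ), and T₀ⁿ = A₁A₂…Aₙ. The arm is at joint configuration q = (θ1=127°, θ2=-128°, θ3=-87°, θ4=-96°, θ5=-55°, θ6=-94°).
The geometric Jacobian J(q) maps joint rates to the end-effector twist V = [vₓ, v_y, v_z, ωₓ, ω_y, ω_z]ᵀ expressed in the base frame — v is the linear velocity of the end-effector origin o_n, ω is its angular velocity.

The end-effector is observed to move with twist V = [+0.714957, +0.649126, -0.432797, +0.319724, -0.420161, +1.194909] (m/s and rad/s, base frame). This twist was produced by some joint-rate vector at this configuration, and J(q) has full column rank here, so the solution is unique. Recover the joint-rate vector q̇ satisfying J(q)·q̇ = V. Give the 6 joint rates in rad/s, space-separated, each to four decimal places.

o_n = [0.7474, -0.6016, -0.5586]
J₁: ẑ×o_n = [0.6016, 0.7474, -0.0000], ω = ẑ
J2: z=[0.7986, 0.6018, 0.0000] o=[-0.4333, 0.5750, 0.0000] → [-0.3362, 0.4461, -1.6503, 0.7986, 0.6018, 0.0000]
J3: z=[0.7986, 0.6018, 0.0000] o=[-0.2110, 0.2800, -0.4728] → [-0.0517, 0.0685, -1.2809, 0.7986, 0.6018, 0.0000]
J4: z=[0.3452, -0.4581, -0.8192] o=[-0.1272, 0.1688, -0.3753] → [-0.5471, -0.6532, 0.1347, 0.3452, -0.4581, -0.8192]
J5: z=[0.5738, -0.5877, 0.5704] o=[0.2145, 0.4756, -0.4029] → [0.7060, 0.3934, -0.3048, 0.5738, -0.5877, 0.5704]
J6: z=[0.5738, -0.5877, 0.5704] o=[0.8254, 0.2385, -0.5429] → [0.4885, -0.0354, -0.5278, 0.5738, -0.5877, 0.5704]
q̇ = J⁺·V = [0.7300, 0.3270, -0.3980, -0.0780, -0.0960, 0.7990]

0.7300 0.3270 -0.3980 -0.0780 -0.0960 0.7990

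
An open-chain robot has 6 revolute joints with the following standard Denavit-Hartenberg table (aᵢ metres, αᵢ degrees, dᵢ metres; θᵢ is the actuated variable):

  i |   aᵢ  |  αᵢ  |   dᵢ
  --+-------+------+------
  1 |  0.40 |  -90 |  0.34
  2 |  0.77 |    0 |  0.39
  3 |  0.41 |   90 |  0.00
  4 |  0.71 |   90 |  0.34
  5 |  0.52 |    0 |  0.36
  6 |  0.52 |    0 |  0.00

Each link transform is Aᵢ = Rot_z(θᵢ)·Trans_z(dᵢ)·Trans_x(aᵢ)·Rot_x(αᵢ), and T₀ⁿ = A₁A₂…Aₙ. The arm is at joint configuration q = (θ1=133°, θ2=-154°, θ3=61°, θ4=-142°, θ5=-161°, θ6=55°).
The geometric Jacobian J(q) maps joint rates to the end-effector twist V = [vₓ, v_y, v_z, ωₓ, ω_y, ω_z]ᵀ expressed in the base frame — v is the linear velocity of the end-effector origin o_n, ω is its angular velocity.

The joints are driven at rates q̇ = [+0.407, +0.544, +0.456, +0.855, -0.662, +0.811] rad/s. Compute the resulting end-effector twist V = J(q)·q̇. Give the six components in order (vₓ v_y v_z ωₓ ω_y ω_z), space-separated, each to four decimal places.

o_n = [-0.4793, -0.4061, 0.8239]
J₁: ẑ×o_n = [0.4061, -0.4793, 0.0000], ω = ẑ
J2: z=[-0.7314, -0.6820, 0.0000] o=[-0.2728, 0.2925, 0.3400] → [-0.3300, 0.3539, 0.3701, -0.7314, -0.6820, 0.0000]
J3: z=[-0.7314, -0.6820, 0.0000] o=[-0.0860, -0.4796, 0.6775] → [-0.0998, 0.1070, -0.3219, -0.7314, -0.6820, 0.0000]
J4: z=[0.6811, -0.7304, -0.0523] o=[-0.0714, -0.4953, 1.0870] → [0.1968, 0.2006, -0.2372, 0.6811, -0.7304, -0.0523]
J5: z=[-0.5983, -0.5139, -0.6148] o=[0.4599, -0.4241, 0.5105] → [-0.1500, 0.7649, -0.4933, -0.5983, -0.5139, -0.6148]
J6: z=[-0.5983, -0.5139, -0.6148] o=[-0.0784, -0.7067, 0.6849] → [0.1134, 0.3296, -0.3859, -0.5983, -0.5139, -0.6148]
V = J·q̇ = [0.2998, -0.0213, -0.1346, -0.2382, -1.3830, 0.2706]

0.2998 -0.0213 -0.1346 -0.2382 -1.3830 0.2706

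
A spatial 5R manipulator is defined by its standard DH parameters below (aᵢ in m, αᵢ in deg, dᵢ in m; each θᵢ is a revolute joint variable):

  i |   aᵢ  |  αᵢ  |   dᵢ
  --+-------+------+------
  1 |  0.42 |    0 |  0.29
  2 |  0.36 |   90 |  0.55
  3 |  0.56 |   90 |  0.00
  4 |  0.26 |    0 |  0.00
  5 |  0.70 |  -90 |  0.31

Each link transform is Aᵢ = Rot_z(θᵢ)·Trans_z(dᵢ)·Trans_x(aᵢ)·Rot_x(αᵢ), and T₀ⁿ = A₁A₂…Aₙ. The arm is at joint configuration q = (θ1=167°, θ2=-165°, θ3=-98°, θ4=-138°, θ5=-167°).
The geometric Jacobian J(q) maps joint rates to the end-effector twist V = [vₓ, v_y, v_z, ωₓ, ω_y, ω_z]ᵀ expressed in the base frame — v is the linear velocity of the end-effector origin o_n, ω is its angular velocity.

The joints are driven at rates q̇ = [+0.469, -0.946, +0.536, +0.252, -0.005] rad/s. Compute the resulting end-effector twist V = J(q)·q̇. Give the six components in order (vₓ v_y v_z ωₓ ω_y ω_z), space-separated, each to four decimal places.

0.1642 -0.2094 -0.1250 -0.2257 -0.5442 -0.4426

o_n = [-0.4492, -0.3066, 0.1223]
J₁: ẑ×o_n = [0.3066, -0.4492, 0.0000], ω = ẑ
J2: z=[0.0000, 0.0000, 1.0000] o=[-0.4092, 0.0945, 0.2900] → [0.4011, -0.0399, 0.0000, 0.0000, 0.0000, 1.0000]
J3: z=[0.0349, -0.9994, 0.0000] o=[-0.0495, 0.1070, 0.8400] → [0.7172, 0.0250, -0.4139, 0.0349, -0.9994, 0.0000]
J4: z=[-0.9897, -0.0346, 0.1392] o=[-0.1273, 0.1043, 0.2854] → [0.0628, -0.2062, 0.3955, -0.9897, -0.0346, 0.1392]
J5: z=[-0.9897, -0.0346, 0.1392] o=[-0.1065, 0.2791, 0.4768] → [0.0938, -0.3985, 0.5678, -0.9897, -0.0346, 0.1392]
V = J·q̇ = [0.1642, -0.2094, -0.1250, -0.2257, -0.5442, -0.4426]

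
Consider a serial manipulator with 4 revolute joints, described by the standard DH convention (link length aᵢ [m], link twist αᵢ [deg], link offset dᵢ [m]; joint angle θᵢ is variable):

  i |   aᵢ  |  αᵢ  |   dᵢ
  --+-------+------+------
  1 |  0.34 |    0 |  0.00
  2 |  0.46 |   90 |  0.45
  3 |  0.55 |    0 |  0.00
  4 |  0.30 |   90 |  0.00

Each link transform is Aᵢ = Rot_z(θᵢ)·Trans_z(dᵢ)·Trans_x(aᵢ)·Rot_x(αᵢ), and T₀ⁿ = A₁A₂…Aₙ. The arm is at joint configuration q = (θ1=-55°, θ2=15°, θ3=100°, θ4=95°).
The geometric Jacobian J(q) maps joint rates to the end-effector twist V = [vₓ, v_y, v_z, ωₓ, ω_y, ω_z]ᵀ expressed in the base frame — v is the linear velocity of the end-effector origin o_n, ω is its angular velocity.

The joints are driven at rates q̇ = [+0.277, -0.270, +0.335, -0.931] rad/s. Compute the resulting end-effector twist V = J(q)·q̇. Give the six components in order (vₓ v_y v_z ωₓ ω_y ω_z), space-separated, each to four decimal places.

o_n = [0.2523, -0.3265, 0.9140]
J₁: ẑ×o_n = [0.3265, 0.2523, -0.0000], ω = ẑ
J2: z=[0.0000, 0.0000, 1.0000] o=[0.1950, -0.2785, 0.0000] → [0.0480, 0.0572, -0.0000, 0.0000, 0.0000, 1.0000]
J3: z=[-0.6428, -0.7660, 0.0000] o=[0.5474, -0.5742, 0.4500] → [-0.3554, 0.2983, -0.3853, -0.6428, -0.7660, 0.0000]
J4: z=[-0.6428, -0.7660, 0.0000] o=[0.4742, -0.5128, 0.9916] → [0.0595, -0.0499, -0.2898, -0.6428, -0.7660, 0.0000]
V = J·q̇ = [-0.0970, 0.2008, 0.1407, 0.3831, 0.4566, 0.0070]

-0.0970 0.2008 0.1407 0.3831 0.4566 0.0070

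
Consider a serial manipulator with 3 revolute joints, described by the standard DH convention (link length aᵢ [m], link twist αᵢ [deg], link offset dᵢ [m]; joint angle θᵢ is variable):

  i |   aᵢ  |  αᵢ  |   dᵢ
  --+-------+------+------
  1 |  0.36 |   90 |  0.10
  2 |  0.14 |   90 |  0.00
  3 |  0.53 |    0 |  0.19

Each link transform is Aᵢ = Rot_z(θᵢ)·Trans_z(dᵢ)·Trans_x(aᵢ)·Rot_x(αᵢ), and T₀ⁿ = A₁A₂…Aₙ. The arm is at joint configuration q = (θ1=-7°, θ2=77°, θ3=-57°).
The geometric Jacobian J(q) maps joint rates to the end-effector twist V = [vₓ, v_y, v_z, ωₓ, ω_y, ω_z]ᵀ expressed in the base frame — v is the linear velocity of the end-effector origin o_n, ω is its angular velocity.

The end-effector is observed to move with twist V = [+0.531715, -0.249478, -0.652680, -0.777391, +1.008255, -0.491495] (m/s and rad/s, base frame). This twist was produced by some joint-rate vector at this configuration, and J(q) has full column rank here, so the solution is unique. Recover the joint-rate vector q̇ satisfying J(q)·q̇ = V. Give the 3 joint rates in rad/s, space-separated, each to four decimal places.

o_n = [0.6909, 0.3630, 0.4749]
J₁: ẑ×o_n = [-0.3630, 0.6909, 0.0000], ω = ẑ
J2: z=[-0.1219, -0.9925, 0.0000] o=[0.3573, -0.0439, 0.1000] → [-0.3721, 0.0457, 0.2816, -0.1219, -0.9925, 0.0000]
J3: z=[0.9671, -0.1187, -0.2250] o=[0.3886, -0.0477, 0.2364] → [0.0641, -0.2987, 0.4331, 0.9671, -0.1187, -0.2250]
q̇ = J⁺·V = [-0.6980, -0.9060, -0.9180]

-0.6980 -0.9060 -0.9180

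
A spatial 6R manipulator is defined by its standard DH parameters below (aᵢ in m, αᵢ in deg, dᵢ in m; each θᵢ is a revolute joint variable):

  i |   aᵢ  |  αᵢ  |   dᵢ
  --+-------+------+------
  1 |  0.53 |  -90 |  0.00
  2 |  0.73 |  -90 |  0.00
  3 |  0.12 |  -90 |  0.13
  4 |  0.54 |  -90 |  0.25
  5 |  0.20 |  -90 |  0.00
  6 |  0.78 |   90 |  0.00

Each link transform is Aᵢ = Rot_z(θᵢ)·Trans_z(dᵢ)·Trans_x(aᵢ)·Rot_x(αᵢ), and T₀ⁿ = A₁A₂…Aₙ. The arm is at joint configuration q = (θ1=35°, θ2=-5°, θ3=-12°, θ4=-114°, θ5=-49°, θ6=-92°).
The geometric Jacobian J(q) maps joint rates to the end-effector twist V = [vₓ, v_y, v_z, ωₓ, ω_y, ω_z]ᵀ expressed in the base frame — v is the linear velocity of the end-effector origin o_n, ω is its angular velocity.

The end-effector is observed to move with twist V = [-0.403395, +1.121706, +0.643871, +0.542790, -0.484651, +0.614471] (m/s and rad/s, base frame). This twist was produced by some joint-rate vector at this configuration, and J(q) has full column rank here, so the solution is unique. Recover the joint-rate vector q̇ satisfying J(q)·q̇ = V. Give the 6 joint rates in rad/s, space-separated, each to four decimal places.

0.5090 -0.1730 0.4230 0.1310 -0.1540 -0.6540

o_n = [1.7669, 0.9267, -0.9212]
J₁: ẑ×o_n = [-0.9267, 1.7669, 0.0000], ω = ẑ
J2: z=[-0.5736, 0.8192, 0.0000] o=[0.4342, 0.3040, 0.0000] → [-0.7546, -0.5284, -1.4489, -0.5736, 0.8192, 0.0000]
J3: z=[0.0714, 0.0500, -0.9962] o=[1.0299, 0.7211, 0.0636] → [0.1556, -0.6639, -0.0222, 0.0714, 0.0500, -0.9962]
J4: z=[0.7307, -0.6825, 0.0181] o=[1.1206, 0.8151, -0.0557] → [0.5886, 0.6441, 0.5226, 0.7307, -0.6825, 0.0181]
J5: z=[0.6493, 0.6865, -0.3273] o=[1.1894, 0.5090, -0.5613] → [-0.1103, 0.0446, -0.1252, 0.6493, 0.6865, -0.3273]
J6: z=[-0.6386, 0.2583, -0.7249] o=[1.2720, 0.3731, -0.6825] → [0.3397, -0.5111, -0.4814, -0.6386, 0.2583, -0.7249]
q̇ = J⁺·V = [0.5090, -0.1730, 0.4230, 0.1310, -0.1540, -0.6540]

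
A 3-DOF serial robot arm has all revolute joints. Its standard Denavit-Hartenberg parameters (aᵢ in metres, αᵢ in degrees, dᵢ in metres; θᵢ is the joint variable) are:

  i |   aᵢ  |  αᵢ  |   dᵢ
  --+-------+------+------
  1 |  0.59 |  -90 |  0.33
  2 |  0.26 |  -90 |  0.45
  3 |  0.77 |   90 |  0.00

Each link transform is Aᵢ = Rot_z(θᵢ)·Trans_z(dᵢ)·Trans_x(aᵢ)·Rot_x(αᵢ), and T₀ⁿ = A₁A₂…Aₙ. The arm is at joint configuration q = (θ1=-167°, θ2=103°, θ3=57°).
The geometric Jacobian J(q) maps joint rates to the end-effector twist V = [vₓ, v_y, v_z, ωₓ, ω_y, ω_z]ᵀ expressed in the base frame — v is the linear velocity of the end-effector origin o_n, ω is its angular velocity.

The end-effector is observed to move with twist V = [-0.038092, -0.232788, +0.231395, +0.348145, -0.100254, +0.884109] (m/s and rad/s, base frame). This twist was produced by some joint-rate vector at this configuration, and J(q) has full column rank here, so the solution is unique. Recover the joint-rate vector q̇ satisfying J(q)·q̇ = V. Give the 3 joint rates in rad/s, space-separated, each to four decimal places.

0.8110 0.1760 0.3250

o_n = [-0.4700, 0.0924, -0.3320]
J₁: ẑ×o_n = [-0.0924, -0.4700, 0.0000], ω = ẑ
J2: z=[0.2250, -0.9744, 0.0000] o=[-0.5749, -0.1327, 0.3300] → [0.6450, 0.1489, 0.1528, 0.2250, -0.9744, 0.0000]
J3: z=[0.9494, 0.2192, 0.2250] o=[-0.4167, -0.5580, 0.0767] → [-0.2359, 0.3759, 0.6292, 0.9494, 0.2192, 0.2250]
q̇ = J⁺·V = [0.8110, 0.1760, 0.3250]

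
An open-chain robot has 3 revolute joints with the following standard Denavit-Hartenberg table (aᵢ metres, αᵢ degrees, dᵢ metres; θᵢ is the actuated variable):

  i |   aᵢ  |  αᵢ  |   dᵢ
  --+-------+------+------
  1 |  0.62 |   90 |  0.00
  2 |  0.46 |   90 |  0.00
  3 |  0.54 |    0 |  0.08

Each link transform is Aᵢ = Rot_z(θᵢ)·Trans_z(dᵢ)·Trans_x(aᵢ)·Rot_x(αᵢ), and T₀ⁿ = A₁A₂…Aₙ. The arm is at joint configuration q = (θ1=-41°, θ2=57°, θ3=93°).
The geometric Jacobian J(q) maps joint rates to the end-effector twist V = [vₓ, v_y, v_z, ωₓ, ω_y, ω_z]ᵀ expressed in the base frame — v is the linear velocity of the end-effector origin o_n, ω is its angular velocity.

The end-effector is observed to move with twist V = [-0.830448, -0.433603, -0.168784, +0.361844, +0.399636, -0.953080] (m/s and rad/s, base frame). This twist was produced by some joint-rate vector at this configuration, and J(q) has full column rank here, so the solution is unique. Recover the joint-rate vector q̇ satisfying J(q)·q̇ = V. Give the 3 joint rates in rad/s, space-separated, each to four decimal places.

-0.9460 -0.5390 0.0130

o_n = [0.3422, -1.0120, 0.3185]
J₁: ẑ×o_n = [1.0120, 0.3422, -0.0000], ω = ẑ
J2: z=[-0.6561, -0.7547, 0.0000] o=[0.4679, -0.4068, 0.0000] → [-0.2404, 0.2090, 0.3022, -0.6561, -0.7547, 0.0000]
J3: z=[0.6330, -0.5502, -0.5446] o=[0.6570, -0.5711, 0.3858] → [-0.2031, 0.2140, -0.4523, 0.6330, -0.5502, -0.5446]
q̇ = J⁺·V = [-0.9460, -0.5390, 0.0130]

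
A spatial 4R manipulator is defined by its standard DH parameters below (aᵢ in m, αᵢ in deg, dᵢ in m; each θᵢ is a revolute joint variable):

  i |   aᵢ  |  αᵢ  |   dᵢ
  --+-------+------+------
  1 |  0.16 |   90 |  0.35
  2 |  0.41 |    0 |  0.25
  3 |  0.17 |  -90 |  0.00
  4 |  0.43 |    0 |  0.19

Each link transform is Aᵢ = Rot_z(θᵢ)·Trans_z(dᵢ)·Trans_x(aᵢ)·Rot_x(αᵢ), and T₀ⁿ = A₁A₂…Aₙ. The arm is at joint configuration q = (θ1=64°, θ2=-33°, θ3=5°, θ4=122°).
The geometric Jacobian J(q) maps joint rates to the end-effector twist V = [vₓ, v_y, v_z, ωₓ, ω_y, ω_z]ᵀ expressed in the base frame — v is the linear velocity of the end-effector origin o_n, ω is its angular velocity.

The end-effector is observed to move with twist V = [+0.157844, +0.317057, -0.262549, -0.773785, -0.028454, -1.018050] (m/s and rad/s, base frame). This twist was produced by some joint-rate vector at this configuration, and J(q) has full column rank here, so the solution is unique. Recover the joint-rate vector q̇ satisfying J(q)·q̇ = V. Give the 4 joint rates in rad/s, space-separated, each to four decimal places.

o_n = [0.1345, 0.5374, 0.3216]
J₁: ẑ×o_n = [-0.5374, 0.1345, 0.0000], ω = ẑ
J2: z=[0.8988, -0.4384, 0.0000] o=[0.0701, 0.1438, 0.3500] → [0.0124, 0.0255, 0.3820, 0.8988, -0.4384, 0.0000]
J3: z=[0.8988, -0.4384, 0.0000] o=[0.4456, 0.3433, 0.1267] → [-0.0854, -0.1752, 0.0381, 0.8988, -0.4384, 0.0000]
J4: z=[0.2058, 0.4220, 0.8829] o=[0.5114, 0.4782, 0.0469] → [0.0637, -0.3893, 0.1712, 0.2058, 0.4220, 0.8829]
q̇ = J⁺·V = [-0.3320, -0.3010, -0.3820, -0.7770]

-0.3320 -0.3010 -0.3820 -0.7770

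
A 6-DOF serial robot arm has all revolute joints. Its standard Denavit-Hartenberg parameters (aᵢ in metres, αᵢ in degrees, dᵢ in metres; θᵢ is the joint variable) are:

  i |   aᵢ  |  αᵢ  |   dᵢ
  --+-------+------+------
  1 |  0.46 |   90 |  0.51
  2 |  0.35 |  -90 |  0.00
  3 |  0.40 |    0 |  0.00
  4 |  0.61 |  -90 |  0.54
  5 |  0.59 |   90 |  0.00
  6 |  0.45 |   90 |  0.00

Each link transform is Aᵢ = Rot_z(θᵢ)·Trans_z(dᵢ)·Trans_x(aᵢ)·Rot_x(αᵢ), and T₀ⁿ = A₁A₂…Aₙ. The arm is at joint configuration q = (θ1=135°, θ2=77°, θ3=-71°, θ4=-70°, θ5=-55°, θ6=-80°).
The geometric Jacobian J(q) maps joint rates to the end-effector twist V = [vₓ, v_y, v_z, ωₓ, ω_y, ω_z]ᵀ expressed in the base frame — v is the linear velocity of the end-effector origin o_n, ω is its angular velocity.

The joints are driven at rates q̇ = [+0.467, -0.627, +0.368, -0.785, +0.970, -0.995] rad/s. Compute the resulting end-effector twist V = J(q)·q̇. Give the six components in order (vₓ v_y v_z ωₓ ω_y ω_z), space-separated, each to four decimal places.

o_n = [0.9805, -0.0487, 0.1987]
J₁: ẑ×o_n = [0.0487, 0.9805, -0.0000], ω = ẑ
J2: z=[0.7071, 0.7071, 0.0000] o=[-0.3253, 0.3253, 0.5100] → [-0.2201, 0.2201, -1.1878, 0.7071, 0.7071, 0.0000]
J3: z=[0.6890, -0.6890, 0.2250] o=[-0.3809, 0.3809, 0.8510] → [0.5461, 0.7557, 0.6420, 0.6890, -0.6890, 0.2250]
J4: z=[0.6890, -0.6890, 0.2250] o=[-0.1342, 0.6691, 0.9779] → [0.6984, 0.7877, 0.2735, 0.6890, -0.6890, 0.2250]
J5: z=[0.4494, 0.6496, 0.6132] o=[0.5847, 0.4931, 0.6375] → [0.0472, 0.4399, -0.5006, 0.4494, 0.6496, 0.6132]
J6: z=[-0.0706, -0.6584, 0.7493] o=[1.1101, 0.2689, 0.4899] → [0.4298, -0.1177, -0.0629, -0.0706, -0.6584, 0.7493]
V = J·q̇ = [-0.5683, 0.5235, 0.3433, -0.2245, 1.1292, 0.2224]

-0.5683 0.5235 0.3433 -0.2245 1.1292 0.2224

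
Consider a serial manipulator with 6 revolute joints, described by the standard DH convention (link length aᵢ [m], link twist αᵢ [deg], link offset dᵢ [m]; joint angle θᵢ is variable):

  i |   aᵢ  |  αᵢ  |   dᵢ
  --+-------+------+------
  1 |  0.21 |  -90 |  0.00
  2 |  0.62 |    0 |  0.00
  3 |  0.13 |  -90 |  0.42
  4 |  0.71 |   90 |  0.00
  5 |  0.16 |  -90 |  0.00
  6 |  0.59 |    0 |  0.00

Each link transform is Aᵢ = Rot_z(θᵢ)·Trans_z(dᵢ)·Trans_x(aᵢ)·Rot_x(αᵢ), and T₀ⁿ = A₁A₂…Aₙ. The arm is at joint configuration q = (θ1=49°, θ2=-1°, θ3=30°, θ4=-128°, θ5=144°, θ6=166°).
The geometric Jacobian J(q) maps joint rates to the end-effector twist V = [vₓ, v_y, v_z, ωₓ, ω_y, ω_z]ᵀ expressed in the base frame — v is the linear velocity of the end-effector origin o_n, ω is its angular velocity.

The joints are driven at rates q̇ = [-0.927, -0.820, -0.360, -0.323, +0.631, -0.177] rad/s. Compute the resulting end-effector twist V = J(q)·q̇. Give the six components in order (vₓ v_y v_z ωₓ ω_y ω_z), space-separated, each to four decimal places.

o_n = [-0.6120, 1.3237, 0.4168]
J₁: ẑ×o_n = [-1.3237, -0.6120, 0.0000], ω = ẑ
J2: z=[-0.7547, 0.6561, 0.0000] o=[0.1378, 0.1585, 0.0000] → [0.2735, 0.3146, -0.3875, -0.7547, 0.6561, 0.0000]
J3: z=[-0.7547, 0.6561, 0.0000] o=[0.5445, 0.6263, 0.0108] → [0.2664, 0.3064, 0.2324, -0.7547, 0.6561, 0.0000]
J4: z=[-0.3181, -0.3659, -0.8746] o=[0.3021, 0.9877, -0.0522] → [0.1223, 0.9487, -0.4413, -0.3181, -0.3659, -0.8746]
J5: z=[0.0125, -0.9241, 0.3820] o=[-0.3710, 1.0662, 0.1597] → [-0.3360, -0.0953, -0.2195, 0.0125, -0.9241, 0.3820]
J6: z=[0.8145, 0.2310, 0.5321] o=[-0.2782, 1.0175, 0.0388] → [-0.0756, -0.4855, 0.3265, 0.8145, 0.2310, 0.5321]
V = J·q̇ = [0.6688, -0.0816, 0.1804, 0.8570, -1.2799, -0.4976]

0.6688 -0.0816 0.1804 0.8570 -1.2799 -0.4976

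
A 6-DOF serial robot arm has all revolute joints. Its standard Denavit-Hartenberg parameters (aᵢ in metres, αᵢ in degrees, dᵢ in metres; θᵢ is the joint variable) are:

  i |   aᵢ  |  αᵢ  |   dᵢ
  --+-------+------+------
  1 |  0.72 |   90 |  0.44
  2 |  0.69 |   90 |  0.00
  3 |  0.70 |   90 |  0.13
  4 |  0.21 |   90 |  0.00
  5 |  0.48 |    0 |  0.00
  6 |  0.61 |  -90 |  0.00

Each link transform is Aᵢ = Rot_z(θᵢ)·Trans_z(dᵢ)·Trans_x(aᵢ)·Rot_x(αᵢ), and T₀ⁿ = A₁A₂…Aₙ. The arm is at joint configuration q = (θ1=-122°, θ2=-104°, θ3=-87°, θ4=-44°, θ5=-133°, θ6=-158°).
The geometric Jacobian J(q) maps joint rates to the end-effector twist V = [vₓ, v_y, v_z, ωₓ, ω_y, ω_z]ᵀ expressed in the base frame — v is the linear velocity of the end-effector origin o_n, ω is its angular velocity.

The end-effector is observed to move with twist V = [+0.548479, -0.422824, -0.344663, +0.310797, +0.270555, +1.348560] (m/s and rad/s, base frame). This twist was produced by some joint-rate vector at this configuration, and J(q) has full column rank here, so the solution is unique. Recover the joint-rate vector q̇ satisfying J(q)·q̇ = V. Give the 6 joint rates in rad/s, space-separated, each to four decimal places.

0.5480 0.5200 -0.0490 0.7140 0.0310 -0.9000

o_n = [0.3790, -0.8714, -0.0427]
J₁: ẑ×o_n = [0.8714, 0.3790, -0.0000], ω = ẑ
J2: z=[-0.8480, 0.5299, 0.0000] o=[-0.3815, -0.6106, 0.4400] → [-0.2558, -0.4093, -0.1818, -0.8480, 0.5299, 0.0000]
J3: z=[0.5142, 0.8229, 0.2419] o=[-0.2931, -0.4690, -0.2295] → [0.2511, 0.0665, -0.7599, 0.5142, 0.8229, 0.2419]
J4: z=[-0.0836, -0.2326, 0.9690] o=[0.3713, -0.7250, -0.2336] → [0.0975, 0.0235, 0.0140, -0.0836, -0.2326, 0.9690]
J5: z=[-0.9628, -0.2318, -0.1387] o=[0.4252, -0.9233, -0.2766] → [-0.0470, 0.2316, -0.0607, -0.9628, -0.2318, -0.1387]
J6: z=[-0.9628, -0.2318, -0.1387] o=[0.3705, -0.5325, -0.5497] → [-0.1646, 0.4871, 0.3283, -0.9628, -0.2318, -0.1387]
q̇ = J⁺·V = [0.5480, 0.5200, -0.0490, 0.7140, 0.0310, -0.9000]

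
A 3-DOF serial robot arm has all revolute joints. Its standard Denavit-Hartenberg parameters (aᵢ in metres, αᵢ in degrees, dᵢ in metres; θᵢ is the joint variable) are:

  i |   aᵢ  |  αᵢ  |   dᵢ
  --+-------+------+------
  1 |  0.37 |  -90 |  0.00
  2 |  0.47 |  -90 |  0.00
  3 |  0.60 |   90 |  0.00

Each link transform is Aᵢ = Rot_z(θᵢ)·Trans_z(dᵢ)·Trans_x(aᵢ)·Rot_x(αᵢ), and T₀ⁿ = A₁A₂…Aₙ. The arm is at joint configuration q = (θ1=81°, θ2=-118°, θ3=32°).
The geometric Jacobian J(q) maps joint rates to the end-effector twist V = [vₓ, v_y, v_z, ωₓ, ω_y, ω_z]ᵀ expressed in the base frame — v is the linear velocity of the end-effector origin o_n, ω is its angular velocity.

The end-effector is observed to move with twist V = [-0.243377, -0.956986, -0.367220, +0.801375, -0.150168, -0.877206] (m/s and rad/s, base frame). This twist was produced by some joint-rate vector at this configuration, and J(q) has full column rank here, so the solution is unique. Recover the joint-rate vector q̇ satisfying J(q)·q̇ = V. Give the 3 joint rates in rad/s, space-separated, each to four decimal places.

-0.8650 -0.8150 -0.0260

o_n = [0.3000, -0.1382, 0.8643]
J₁: ẑ×o_n = [0.1382, 0.3000, -0.0000], ω = ẑ
J2: z=[-0.9877, 0.1564, 0.0000] o=[0.0579, 0.3654, 0.0000] → [0.1352, 0.8536, 0.4595, -0.9877, 0.1564, 0.0000]
J3: z=[0.1381, 0.8721, 0.4695] o=[0.0234, 0.1475, 0.4150] → [0.5259, 0.0678, -0.2807, 0.1381, 0.8721, 0.4695]
q̇ = J⁺·V = [-0.8650, -0.8150, -0.0260]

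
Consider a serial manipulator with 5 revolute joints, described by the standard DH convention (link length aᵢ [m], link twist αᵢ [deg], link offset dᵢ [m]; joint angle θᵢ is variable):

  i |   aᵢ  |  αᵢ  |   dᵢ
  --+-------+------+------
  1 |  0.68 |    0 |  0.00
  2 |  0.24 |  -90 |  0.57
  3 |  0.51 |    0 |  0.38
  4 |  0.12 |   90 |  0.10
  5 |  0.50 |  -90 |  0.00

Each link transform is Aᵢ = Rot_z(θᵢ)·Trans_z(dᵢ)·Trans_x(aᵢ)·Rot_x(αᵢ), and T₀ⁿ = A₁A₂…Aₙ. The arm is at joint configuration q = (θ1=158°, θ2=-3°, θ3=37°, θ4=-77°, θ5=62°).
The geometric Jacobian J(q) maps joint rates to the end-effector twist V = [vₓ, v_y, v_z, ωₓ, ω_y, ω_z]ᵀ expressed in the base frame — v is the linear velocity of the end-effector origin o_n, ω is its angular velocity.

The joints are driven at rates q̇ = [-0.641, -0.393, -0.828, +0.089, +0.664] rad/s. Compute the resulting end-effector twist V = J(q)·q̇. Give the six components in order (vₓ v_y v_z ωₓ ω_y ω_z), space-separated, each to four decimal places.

o_n = [-1.8529, -0.1920, 0.4911]
J₁: ẑ×o_n = [0.1920, -1.8529, 0.0000], ω = ẑ
J2: z=[0.0000, 0.0000, 1.0000] o=[-0.6305, 0.2547, 0.0000] → [0.4467, -1.2224, 0.0000, 0.0000, 0.0000, 1.0000]
J3: z=[-0.4226, -0.9063, 0.0000] o=[-0.8480, 0.3562, 0.5700] → [0.0715, -0.0333, -0.6790, -0.4226, -0.9063, 0.0000]
J4: z=[-0.4226, -0.9063, 0.0000] o=[-1.3777, 0.1839, 0.2631] → [-0.2067, 0.0964, -0.2717, -0.4226, -0.9063, 0.0000]
J5: z=[0.5826, -0.2717, 0.7660] o=[-1.5033, 0.1321, 0.3402] → [0.2073, -0.3557, -0.2838, 0.5826, -0.2717, 0.7660]
V = J·q̇ = [-0.2386, 1.4681, 0.3496, 0.6991, 0.4894, -0.5253]

-0.2386 1.4681 0.3496 0.6991 0.4894 -0.5253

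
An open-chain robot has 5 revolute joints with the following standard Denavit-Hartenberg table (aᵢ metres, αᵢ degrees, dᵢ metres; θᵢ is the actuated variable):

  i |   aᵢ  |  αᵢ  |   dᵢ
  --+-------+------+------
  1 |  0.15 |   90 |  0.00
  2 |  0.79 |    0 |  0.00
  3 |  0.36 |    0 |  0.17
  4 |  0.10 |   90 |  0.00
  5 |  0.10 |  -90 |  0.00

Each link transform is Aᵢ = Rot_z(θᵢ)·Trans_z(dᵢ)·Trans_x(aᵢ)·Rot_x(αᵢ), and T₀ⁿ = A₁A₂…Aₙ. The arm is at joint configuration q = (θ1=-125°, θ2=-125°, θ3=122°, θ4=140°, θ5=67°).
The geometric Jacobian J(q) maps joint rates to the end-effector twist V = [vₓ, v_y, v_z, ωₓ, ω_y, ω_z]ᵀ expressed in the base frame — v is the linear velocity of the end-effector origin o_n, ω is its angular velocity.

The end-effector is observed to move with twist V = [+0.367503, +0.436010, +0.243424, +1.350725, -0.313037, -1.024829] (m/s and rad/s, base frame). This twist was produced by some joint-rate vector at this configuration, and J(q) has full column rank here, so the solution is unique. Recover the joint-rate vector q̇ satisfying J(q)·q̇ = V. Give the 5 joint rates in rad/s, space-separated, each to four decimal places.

-0.4690 -0.7740 -0.0210 -0.4910 -0.7600

o_n = [-0.1887, 0.1874, -0.5711]
J₁: ẑ×o_n = [-0.1874, -0.1887, 0.0000], ω = ẑ
J2: z=[-0.8192, 0.5736, 0.0000] o=[-0.0860, -0.1229, 0.0000] → [-0.3276, -0.4678, -0.1953, -0.8192, 0.5736, 0.0000]
J3: z=[-0.8192, 0.5736, 0.0000] o=[0.1739, 0.2483, -0.6471] → [0.0436, 0.0623, 0.2578, -0.8192, 0.5736, 0.0000]
J4: z=[-0.8192, 0.5736, 0.0000] o=[-0.1716, 0.0513, -0.6660] → [0.0544, 0.0777, -0.1017, -0.8192, 0.5736, 0.0000]
J5: z=[-0.3912, -0.5587, 0.7314] o=[-0.1296, 0.1112, -0.5978] → [-0.0706, -0.0327, -0.0628, -0.3912, -0.5587, 0.7314]
q̇ = J⁺·V = [-0.4690, -0.7740, -0.0210, -0.4910, -0.7600]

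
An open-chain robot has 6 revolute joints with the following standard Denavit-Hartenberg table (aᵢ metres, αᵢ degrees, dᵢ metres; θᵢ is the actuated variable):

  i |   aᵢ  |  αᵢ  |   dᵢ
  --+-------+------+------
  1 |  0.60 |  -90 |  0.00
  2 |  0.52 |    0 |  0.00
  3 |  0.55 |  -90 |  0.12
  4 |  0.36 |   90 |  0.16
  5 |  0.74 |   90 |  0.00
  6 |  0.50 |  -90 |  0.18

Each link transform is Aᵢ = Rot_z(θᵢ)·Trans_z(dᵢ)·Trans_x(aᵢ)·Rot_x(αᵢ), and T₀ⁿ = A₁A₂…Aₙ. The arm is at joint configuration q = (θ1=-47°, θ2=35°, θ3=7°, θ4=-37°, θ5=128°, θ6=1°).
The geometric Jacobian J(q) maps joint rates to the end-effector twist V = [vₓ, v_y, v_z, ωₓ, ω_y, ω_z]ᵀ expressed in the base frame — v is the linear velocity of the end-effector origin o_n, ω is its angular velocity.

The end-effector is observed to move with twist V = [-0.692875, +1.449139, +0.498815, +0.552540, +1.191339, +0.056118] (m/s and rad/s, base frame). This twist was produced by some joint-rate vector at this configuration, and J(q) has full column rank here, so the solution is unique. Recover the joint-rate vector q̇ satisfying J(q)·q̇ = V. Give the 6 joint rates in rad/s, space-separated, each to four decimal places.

0.7200 0.7760 0.2400 0.6820 0.1140 0.2310

o_n = [0.2782, -0.3430, -1.4504]
J₁: ẑ×o_n = [0.3430, 0.2782, -0.0000], ω = ẑ
J2: z=[0.7314, 0.6820, 0.0000] o=[0.4092, -0.4388, 0.0000] → [-0.9892, 1.0607, 0.1594, 0.7314, 0.6820, 0.0000]
J3: z=[0.7314, 0.6820, 0.0000] o=[0.6997, -0.7503, -0.2983] → [-0.7857, 0.8426, 0.5854, 0.7314, 0.6820, 0.0000]
J4: z=[-0.4563, 0.4894, -0.7431] o=[1.0662, -0.9674, -0.6663] → [0.0804, 0.2278, 0.1007, -0.4563, 0.4894, -0.7431]
J5: z=[0.2791, 0.8718, 0.4027] o=[1.2974, -0.8976, -0.9776] → [-0.6355, -0.2785, 1.0432, 0.2791, 0.8718, 0.4027]
J6: z=[0.3848, 0.2827, -0.8786] o=[0.6463, -0.6015, -1.1675] → [0.1472, 0.4323, 0.2036, 0.3848, 0.2827, -0.8786]
q̇ = J⁺·V = [0.7200, 0.7760, 0.2400, 0.6820, 0.1140, 0.2310]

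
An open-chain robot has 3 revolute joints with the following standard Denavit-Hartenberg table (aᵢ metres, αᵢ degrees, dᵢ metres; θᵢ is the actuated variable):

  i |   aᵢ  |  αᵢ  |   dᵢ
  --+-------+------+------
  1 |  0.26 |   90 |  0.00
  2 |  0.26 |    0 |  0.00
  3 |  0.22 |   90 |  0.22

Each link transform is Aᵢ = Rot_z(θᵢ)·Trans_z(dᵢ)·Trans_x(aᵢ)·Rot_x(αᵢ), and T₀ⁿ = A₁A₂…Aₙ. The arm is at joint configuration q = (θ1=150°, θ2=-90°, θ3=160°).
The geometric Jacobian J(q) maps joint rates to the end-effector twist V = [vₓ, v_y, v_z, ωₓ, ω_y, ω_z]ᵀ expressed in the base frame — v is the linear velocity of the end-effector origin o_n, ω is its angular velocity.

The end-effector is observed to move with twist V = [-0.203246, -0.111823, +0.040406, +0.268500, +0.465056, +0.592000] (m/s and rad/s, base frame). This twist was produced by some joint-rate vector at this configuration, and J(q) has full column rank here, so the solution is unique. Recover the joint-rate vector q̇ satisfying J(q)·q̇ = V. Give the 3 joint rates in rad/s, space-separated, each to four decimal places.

0.5920 0.3880 0.1490

o_n = [-0.1803, 0.3581, -0.0533]
J₁: ẑ×o_n = [-0.3581, -0.1803, 0.0000], ω = ẑ
J2: z=[0.5000, 0.8660, 0.0000] o=[-0.2252, 0.1300, 0.0000] → [-0.0461, 0.0266, 0.0752, 0.5000, 0.8660, 0.0000]
J3: z=[0.5000, 0.8660, 0.0000] o=[-0.2252, 0.1300, -0.2600] → [0.1790, -0.1034, 0.0752, 0.5000, 0.8660, 0.0000]
q̇ = J⁺·V = [0.5920, 0.3880, 0.1490]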